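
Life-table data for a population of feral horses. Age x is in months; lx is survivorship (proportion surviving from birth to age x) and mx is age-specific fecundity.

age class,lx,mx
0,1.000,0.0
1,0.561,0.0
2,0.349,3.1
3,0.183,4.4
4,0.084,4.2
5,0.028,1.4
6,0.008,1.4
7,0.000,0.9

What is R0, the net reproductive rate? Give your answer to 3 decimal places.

lx·mx by age: 0, 0, 1.0819, 0.8052, 0.3528, 0.0392, 0.0112, 0
R0 = Σ lx·mx = 2.2903 → 2.290

2.290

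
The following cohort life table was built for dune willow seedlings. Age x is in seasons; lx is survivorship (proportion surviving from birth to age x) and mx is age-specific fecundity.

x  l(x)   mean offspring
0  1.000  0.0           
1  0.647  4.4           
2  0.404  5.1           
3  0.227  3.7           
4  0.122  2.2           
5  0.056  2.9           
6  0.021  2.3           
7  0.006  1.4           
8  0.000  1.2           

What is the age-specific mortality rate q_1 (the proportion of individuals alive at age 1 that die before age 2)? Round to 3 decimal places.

0.376

q_1 = (l_1 − l_2) / l_1 = (0.647 − 0.404) / 0.647
     = 0.243 / 0.647 = 0.37558… → 0.376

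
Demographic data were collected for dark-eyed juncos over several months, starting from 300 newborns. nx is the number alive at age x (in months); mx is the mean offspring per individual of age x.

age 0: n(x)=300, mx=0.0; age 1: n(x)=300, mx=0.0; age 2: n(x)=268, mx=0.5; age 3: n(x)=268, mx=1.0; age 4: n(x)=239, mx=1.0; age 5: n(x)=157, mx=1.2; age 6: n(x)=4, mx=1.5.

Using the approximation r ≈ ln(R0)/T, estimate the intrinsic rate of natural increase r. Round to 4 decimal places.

lx = nx/n0 = nx/300: 1, 1, 0.89333…, 0.89333…, 0.79667…, 0.52333…, 0.01333…
R0 = Σ lx·mx = 0 + 0 + 0.44667… + 0.89333… + 0.79667… + 0.628… + 0.02… = 2.784667…
Σ x·lx·mx = 10.02…; T = 10.02…/2.784667… = 3.59828…
r ≈ ln(R0)/T = ln(2.784667…)/3.59828… = 0.284616… → 0.2846

0.2846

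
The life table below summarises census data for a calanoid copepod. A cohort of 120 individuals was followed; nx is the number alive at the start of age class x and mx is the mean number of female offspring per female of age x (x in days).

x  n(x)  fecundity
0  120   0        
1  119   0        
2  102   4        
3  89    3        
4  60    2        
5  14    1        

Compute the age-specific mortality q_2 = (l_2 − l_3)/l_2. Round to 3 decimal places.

0.127

lx = nx/n0 = nx/120: 1, 0.99167…, 0.85, 0.74167…, 0.5, 0.11667…
q_2 = (l_2 − l_3) / l_2 = (0.85 − 0.741667…) / 0.85
     = 0.108333… / 0.85 = 0.127451… → 0.127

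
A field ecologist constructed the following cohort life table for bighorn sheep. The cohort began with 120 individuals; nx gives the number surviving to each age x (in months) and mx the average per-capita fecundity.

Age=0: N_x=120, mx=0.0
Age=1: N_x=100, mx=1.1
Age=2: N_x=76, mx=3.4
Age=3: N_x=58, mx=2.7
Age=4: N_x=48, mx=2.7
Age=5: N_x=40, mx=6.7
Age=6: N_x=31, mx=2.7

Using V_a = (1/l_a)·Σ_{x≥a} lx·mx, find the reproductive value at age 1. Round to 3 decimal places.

10.063

lx = nx/n0 = nx/120: 1, 0.83333…, 0.63333…, 0.48333…, 0.4, 0.33333…, 0.25833…
lx·mx for x ≥ 1: 0.916667…, 2.153333…, 1.305…, 1.08, 2.233333…, 0.6975… → sum = 8.385833…
V_1 = 8.385833… / l_1 = 8.385833… / 0.833333… = 10.063… → 10.063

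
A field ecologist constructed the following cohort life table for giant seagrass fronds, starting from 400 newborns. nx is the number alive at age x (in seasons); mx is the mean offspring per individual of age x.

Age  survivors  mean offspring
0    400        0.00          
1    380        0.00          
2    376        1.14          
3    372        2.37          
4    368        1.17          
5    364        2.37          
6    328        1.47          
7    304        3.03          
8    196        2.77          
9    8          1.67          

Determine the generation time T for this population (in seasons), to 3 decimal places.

lx = nx/n0 = nx/400: 1, 0.95, 0.94, 0.93, 0.92, 0.91, 0.82, 0.76, 0.49, 0.02
lx·mx: 0, 0, 1.0716, 2.2041, 1.0764, 2.1567, 1.2054, 2.3028, 1.3573, 0.0334 → R0 = 11.4077
x·lx·mx: 0, 0, 2.1432, 6.6123, 4.3056, 10.7835, 7.2324, 16.1196, 10.8584, 0.3006 → Σ = 58.3556
T = 58.3556 / 11.4077 = 5.115457… → 5.115

5.115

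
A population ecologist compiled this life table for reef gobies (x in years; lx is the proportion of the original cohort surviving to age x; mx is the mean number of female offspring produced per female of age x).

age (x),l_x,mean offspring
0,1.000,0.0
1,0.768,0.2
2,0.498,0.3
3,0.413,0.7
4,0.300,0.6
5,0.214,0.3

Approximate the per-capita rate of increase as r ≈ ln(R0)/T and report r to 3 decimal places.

R0 = Σ lx·mx = 0 + 0.1536 + 0.1494 + 0.2891 + 0.18 + 0.0642 = 0.8363
Σ x·lx·mx = 2.3607; T = 2.3607/0.8363 = 2.82279…
r ≈ ln(R0)/T = ln(0.8363)/2.82279… = -0.06333… → -0.063

-0.063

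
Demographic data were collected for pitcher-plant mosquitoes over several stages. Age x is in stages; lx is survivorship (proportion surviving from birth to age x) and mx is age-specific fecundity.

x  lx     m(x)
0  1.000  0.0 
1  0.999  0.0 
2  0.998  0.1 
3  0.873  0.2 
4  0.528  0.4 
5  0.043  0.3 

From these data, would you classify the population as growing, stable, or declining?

declining

R0 = Σ lx·mx = 0 + 0 + 0.0998 + 0.1746 + 0.2112 + 0.0129 = 0.4985
R0 < 1, so the population is declining.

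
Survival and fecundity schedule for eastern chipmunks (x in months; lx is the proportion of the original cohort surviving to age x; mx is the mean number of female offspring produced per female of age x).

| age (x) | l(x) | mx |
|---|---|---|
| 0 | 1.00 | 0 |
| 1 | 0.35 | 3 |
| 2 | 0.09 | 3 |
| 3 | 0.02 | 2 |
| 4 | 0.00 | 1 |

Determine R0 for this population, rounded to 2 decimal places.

lx·mx by age: 0, 1.05, 0.27, 0.04, 0
R0 = Σ lx·mx = 1.36 → 1.36

1.36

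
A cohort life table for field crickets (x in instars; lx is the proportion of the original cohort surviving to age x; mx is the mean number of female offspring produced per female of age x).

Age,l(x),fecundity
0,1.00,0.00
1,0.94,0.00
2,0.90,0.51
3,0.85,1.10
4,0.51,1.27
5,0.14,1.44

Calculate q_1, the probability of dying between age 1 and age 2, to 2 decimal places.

q_1 = (l_1 − l_2) / l_1 = (0.94 − 0.9) / 0.94
     = 0.04 / 0.94 = 0.042553… → 0.04

0.04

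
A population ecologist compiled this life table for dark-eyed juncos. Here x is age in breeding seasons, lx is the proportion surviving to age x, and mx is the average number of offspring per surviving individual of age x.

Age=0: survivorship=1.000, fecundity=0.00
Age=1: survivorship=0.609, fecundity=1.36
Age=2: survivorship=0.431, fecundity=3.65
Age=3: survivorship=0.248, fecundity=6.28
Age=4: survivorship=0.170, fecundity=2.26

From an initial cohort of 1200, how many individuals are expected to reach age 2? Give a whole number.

Expected survivors = N0 · l_2 = 1200 × 0.431 = 517.2 → 517

517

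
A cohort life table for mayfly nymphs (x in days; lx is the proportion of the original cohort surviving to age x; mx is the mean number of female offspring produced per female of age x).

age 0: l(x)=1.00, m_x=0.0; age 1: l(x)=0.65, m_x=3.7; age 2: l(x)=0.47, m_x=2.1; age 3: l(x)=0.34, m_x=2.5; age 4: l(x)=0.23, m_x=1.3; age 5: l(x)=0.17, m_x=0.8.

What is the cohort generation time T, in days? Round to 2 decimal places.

lx·mx: 0, 2.405, 0.987, 0.85, 0.299, 0.136 → R0 = 4.677
x·lx·mx: 0, 2.405, 1.974, 2.55, 1.196, 0.68 → Σ = 8.805
T = 8.805 / 4.677 = 1.882617… → 1.88

1.88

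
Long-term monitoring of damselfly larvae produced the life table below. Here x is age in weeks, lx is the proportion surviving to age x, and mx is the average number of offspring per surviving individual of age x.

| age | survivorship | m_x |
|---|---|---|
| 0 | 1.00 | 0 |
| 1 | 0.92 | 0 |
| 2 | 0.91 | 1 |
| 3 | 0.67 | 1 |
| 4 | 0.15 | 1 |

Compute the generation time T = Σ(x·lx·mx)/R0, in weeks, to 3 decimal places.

2.561

lx·mx: 0, 0, 0.91, 0.67, 0.15 → R0 = 1.73
x·lx·mx: 0, 0, 1.82, 2.01, 0.6 → Σ = 4.43
T = 4.43 / 1.73 = 2.560694… → 2.561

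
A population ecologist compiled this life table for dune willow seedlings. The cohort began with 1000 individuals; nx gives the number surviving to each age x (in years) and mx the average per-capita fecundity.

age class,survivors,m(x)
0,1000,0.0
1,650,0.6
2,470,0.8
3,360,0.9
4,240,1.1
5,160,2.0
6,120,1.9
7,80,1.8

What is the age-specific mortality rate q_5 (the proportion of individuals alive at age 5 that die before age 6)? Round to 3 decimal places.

lx = nx/n0 = nx/1000: 1, 0.65, 0.47, 0.36, 0.24, 0.16, 0.12, 0.08
q_5 = (l_5 − l_6) / l_5 = (0.16 − 0.12) / 0.16
     = 0.04 / 0.16 = 0.25 → 0.250

0.250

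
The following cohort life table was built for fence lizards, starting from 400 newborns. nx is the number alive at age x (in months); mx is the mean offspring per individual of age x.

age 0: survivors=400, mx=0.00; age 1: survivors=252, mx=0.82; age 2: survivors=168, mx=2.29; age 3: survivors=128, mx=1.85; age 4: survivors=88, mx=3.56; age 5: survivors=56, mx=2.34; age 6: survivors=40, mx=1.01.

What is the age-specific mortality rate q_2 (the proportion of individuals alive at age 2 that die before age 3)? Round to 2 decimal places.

0.24

lx = nx/n0 = nx/400: 1, 0.63, 0.42, 0.32, 0.22, 0.14, 0.1
q_2 = (l_2 − l_3) / l_2 = (0.42 − 0.32) / 0.42
     = 0.1 / 0.42 = 0.238095… → 0.24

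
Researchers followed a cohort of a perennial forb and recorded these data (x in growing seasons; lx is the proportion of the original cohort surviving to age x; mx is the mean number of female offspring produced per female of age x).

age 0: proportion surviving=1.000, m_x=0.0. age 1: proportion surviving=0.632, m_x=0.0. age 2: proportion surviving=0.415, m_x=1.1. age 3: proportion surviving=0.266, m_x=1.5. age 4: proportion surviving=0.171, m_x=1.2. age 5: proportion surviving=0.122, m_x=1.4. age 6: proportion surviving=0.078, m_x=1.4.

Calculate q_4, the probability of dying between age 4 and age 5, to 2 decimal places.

q_4 = (l_4 − l_5) / l_4 = (0.171 − 0.122) / 0.171
     = 0.049 / 0.171 = 0.28655… → 0.29

0.29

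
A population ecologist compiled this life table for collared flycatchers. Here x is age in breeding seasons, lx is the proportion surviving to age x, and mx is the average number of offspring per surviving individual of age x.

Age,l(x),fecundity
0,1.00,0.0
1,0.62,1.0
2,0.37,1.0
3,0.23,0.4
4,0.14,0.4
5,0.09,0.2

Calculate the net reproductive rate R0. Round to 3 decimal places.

lx·mx by age: 0, 0.62, 0.37, 0.092, 0.056, 0.018
R0 = Σ lx·mx = 1.156 → 1.156

1.156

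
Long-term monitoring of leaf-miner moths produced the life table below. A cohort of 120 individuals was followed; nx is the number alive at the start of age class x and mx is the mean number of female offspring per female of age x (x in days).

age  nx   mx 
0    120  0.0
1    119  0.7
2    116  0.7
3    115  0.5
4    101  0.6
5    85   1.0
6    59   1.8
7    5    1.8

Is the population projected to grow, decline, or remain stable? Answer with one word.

growing

lx = nx/n0 = nx/120: 1, 0.99167…, 0.96667…, 0.95833…, 0.84167…, 0.70833…, 0.49167…, 0.04167…
R0 = Σ lx·mx = 0 + 0.694167… + 0.676667… + 0.479167… + 0.505… + 0.708333… + 0.885… + 0.075… = 4.023333…
R0 > 1, so the population is growing.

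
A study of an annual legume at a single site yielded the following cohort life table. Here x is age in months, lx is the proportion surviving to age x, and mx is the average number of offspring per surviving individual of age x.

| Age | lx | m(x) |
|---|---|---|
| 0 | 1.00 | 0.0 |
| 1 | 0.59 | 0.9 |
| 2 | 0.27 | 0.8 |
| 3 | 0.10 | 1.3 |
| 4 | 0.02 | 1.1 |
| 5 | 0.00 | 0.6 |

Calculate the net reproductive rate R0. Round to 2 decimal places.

lx·mx by age: 0, 0.531, 0.216, 0.13, 0.022, 0
R0 = Σ lx·mx = 0.899 → 0.90

0.90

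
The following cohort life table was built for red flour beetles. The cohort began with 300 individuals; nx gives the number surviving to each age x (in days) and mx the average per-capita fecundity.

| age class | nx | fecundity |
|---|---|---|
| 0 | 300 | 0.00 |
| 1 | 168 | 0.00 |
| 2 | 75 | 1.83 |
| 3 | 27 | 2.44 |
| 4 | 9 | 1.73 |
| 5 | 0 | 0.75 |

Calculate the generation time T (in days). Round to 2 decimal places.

2.44

lx = nx/n0 = nx/300: 1, 0.56, 0.25, 0.09, 0.03, 0
lx·mx: 0, 0, 0.4575, 0.2196, 0.0519, 0 → R0 = 0.729
x·lx·mx: 0, 0, 0.915, 0.6588, 0.2076, 0 → Σ = 1.7814
T = 1.7814 / 0.729 = 2.443621… → 2.44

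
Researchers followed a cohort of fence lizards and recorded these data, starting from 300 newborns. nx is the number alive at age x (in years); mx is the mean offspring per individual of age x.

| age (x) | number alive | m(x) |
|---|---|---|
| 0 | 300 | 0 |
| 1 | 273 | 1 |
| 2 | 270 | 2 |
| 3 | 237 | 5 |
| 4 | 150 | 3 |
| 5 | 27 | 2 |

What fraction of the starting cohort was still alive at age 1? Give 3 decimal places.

l_1 = n_1/n_0 = 273/300 = 0.91 → 0.910

0.910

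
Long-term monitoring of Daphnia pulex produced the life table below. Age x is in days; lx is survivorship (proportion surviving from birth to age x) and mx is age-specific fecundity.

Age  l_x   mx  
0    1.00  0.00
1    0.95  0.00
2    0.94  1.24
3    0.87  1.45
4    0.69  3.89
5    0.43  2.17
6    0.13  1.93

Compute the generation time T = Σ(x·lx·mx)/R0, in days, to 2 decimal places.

lx·mx: 0, 0, 1.1656, 1.2615, 2.6841, 0.9331, 0.2509 → R0 = 6.2952
x·lx·mx: 0, 0, 2.3312, 3.7845, 10.7364, 4.6655, 1.5054 → Σ = 23.023
T = 23.023 / 6.2952 = 3.657231… → 3.66

3.66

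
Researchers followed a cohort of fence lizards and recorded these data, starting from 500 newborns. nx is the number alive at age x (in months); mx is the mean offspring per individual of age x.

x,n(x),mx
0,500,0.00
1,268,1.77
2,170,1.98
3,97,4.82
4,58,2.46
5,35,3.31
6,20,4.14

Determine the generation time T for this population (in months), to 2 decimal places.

lx = nx/n0 = nx/500: 1, 0.536, 0.34, 0.194, 0.116, 0.07, 0.04
lx·mx: 0, 0.94872, 0.6732, 0.93508, 0.28536, 0.2317, 0.1656 → R0 = 3.23966
x·lx·mx: 0, 0.94872, 1.3464, 2.80524, 1.14144, 1.1585, 0.9936 → Σ = 8.3939
T = 8.3939 / 3.23966 = 2.590982… → 2.59

2.59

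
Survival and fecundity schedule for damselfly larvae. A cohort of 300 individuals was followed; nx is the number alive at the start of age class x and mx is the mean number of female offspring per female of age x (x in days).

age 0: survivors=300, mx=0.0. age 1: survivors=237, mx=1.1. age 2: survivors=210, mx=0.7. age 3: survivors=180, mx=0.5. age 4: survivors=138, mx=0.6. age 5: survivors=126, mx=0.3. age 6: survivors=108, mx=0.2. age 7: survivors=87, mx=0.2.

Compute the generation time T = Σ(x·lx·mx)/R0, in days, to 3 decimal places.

2.429

lx = nx/n0 = nx/300: 1, 0.79, 0.7, 0.6, 0.46, 0.42, 0.36, 0.29
lx·mx: 0, 0.869, 0.49, 0.3, 0.276, 0.126, 0.072, 0.058 → R0 = 2.191
x·lx·mx: 0, 0.869, 0.98, 0.9, 1.104, 0.63, 0.432, 0.406 → Σ = 5.321
T = 5.321 / 2.191 = 2.428571… → 2.429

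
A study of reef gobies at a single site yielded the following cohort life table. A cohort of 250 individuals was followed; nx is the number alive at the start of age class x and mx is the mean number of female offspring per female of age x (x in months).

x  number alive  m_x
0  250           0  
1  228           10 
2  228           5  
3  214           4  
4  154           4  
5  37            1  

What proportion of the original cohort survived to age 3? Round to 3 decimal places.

l_3 = n_3/n_0 = 214/250 = 0.856 → 0.856

0.856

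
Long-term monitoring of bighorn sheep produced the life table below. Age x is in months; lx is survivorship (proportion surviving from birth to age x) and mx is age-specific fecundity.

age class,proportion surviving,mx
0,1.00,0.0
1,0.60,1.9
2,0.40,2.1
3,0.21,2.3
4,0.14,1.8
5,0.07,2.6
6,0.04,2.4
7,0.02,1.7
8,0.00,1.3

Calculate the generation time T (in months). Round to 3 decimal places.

lx·mx: 0, 1.14, 0.84, 0.483, 0.252, 0.182, 0.096, 0.034, 0 → R0 = 3.027
x·lx·mx: 0, 1.14, 1.68, 1.449, 1.008, 0.91, 0.576, 0.238, 0 → Σ = 7.001
T = 7.001 / 3.027 = 2.312851… → 2.313

2.313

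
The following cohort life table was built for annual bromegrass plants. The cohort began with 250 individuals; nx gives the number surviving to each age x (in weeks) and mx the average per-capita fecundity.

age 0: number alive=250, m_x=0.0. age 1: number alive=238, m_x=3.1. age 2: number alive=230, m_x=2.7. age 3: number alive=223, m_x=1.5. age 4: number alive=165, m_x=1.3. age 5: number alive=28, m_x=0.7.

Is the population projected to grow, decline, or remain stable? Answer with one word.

growing

lx = nx/n0 = nx/250: 1, 0.952, 0.92, 0.892, 0.66, 0.112
R0 = Σ lx·mx = 0 + 2.9512 + 2.484 + 1.338 + 0.858 + 0.0784 = 7.7096
R0 > 1, so the population is growing.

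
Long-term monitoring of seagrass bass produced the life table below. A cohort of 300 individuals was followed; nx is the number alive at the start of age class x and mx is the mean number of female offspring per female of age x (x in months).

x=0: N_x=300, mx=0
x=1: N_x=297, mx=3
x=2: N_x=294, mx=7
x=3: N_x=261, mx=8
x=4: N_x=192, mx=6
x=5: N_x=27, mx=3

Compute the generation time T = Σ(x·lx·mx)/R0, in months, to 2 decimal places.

2.60

lx = nx/n0 = nx/300: 1, 0.99, 0.98, 0.87, 0.64, 0.09
lx·mx: 0, 2.97, 6.86, 6.96, 3.84, 0.27 → R0 = 20.9
x·lx·mx: 0, 2.97, 13.72, 20.88, 15.36, 1.35 → Σ = 54.28
T = 54.28 / 20.9 = 2.597129… → 2.60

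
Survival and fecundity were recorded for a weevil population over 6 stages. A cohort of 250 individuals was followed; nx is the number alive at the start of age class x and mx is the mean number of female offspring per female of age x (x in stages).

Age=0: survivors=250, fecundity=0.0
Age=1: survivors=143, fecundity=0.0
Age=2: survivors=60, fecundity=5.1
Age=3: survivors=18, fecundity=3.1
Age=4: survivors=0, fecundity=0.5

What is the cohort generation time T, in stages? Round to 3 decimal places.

2.154

lx = nx/n0 = nx/250: 1, 0.572, 0.24, 0.072, 0
lx·mx: 0, 0, 1.224, 0.2232, 0 → R0 = 1.4472
x·lx·mx: 0, 0, 2.448, 0.6696, 0 → Σ = 3.1176
T = 3.1176 / 1.4472 = 2.154229… → 2.154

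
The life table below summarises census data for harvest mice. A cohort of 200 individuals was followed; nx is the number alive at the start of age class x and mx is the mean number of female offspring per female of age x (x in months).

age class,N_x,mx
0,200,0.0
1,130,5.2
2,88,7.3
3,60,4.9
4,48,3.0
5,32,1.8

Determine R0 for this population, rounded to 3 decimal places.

lx = nx/n0 = nx/200: 1, 0.65, 0.44, 0.3, 0.24, 0.16
lx·mx by age: 0, 3.38, 3.212, 1.47, 0.72, 0.288
R0 = Σ lx·mx = 9.07 → 9.070

9.070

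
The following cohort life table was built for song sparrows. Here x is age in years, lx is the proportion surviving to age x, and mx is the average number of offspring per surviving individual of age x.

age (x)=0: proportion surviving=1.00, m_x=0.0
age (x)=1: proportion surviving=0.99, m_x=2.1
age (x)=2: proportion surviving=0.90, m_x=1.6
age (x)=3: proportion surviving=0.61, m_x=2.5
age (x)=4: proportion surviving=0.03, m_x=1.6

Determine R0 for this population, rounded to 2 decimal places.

5.09

lx·mx by age: 0, 2.079, 1.44, 1.525, 0.048
R0 = Σ lx·mx = 5.092 → 5.09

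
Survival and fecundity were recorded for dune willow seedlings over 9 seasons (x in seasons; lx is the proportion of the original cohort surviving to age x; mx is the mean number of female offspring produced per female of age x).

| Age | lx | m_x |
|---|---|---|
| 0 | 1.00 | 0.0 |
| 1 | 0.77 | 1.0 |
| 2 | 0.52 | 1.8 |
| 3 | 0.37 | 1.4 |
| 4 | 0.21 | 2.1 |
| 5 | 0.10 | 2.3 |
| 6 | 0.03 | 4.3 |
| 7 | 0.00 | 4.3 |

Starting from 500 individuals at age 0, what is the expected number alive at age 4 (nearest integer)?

Expected survivors = N0 · l_4 = 500 × 0.21 = 105 → 105

105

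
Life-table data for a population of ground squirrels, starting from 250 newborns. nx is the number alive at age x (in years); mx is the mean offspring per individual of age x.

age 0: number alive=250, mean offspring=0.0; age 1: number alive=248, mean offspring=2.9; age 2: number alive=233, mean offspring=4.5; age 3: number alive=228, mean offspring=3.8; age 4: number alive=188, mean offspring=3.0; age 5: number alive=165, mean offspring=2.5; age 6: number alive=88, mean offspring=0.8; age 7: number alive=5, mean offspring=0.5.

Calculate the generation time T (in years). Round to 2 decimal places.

2.76

lx = nx/n0 = nx/250: 1, 0.992, 0.932, 0.912, 0.752, 0.66, 0.352, 0.02
lx·mx: 0, 2.8768, 4.194, 3.4656, 2.256, 1.65, 0.2816, 0.01 → R0 = 14.734
x·lx·mx: 0, 2.8768, 8.388, 10.3968, 9.024, 8.25, 1.6896, 0.07 → Σ = 40.6952
T = 40.6952 / 14.734 = 2.761993… → 2.76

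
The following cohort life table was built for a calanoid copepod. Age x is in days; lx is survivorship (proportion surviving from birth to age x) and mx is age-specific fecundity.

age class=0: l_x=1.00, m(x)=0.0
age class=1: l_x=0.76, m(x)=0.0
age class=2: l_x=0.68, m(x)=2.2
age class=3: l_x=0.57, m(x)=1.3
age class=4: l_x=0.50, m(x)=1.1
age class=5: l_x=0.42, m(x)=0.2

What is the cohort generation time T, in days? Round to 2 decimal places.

lx·mx: 0, 0, 1.496, 0.741, 0.55, 0.084 → R0 = 2.871
x·lx·mx: 0, 0, 2.992, 2.223, 2.2, 0.42 → Σ = 7.835
T = 7.835 / 2.871 = 2.729014… → 2.73

2.73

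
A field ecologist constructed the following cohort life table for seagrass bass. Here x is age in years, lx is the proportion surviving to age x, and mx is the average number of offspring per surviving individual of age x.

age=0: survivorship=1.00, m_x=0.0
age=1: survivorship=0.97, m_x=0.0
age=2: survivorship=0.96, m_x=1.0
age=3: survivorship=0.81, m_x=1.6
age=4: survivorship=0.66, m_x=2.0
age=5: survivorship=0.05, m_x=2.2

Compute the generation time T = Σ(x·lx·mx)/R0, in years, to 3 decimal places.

3.157

lx·mx: 0, 0, 0.96, 1.296, 1.32, 0.11 → R0 = 3.686
x·lx·mx: 0, 0, 1.92, 3.888, 5.28, 0.55 → Σ = 11.638
T = 11.638 / 3.686 = 3.157352… → 3.157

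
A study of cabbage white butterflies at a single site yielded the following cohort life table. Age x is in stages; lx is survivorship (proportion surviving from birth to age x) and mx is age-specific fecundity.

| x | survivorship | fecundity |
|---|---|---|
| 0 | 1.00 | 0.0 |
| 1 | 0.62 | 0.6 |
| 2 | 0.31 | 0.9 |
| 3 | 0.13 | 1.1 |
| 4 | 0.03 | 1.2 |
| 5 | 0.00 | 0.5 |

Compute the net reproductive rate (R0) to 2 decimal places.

lx·mx by age: 0, 0.372, 0.279, 0.143, 0.036, 0
R0 = Σ lx·mx = 0.83 → 0.83

0.83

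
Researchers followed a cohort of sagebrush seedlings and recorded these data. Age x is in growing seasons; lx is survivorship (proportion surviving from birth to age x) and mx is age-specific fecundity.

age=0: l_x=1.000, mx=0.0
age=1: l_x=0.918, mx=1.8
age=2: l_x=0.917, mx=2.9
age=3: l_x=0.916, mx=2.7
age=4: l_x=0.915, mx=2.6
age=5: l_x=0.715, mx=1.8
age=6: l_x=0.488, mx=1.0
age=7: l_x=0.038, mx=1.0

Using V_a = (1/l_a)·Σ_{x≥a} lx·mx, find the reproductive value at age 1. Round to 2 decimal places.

11.96

lx·mx for x ≥ 1: 1.6524, 2.6593, 2.4732, 2.379, 1.287, 0.488, 0.038 → sum = 10.9769
V_1 = 10.9769 / l_1 = 10.9769 / 0.918 = 11.957407… → 11.96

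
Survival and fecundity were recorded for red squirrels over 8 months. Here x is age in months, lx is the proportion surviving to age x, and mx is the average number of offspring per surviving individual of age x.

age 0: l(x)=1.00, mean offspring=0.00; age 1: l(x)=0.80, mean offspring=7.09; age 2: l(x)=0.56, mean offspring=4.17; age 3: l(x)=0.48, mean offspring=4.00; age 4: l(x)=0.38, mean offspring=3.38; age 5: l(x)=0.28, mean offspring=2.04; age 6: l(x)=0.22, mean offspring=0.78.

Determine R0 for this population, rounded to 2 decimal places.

lx·mx by age: 0, 5.672, 2.3352, 1.92, 1.2844, 0.5712, 0.1716
R0 = Σ lx·mx = 11.9544 → 11.95

11.95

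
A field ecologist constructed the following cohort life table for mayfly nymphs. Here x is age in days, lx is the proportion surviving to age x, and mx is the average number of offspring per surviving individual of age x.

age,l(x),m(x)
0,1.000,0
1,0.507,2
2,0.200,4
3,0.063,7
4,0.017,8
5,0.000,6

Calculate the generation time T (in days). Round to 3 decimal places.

lx·mx: 0, 1.014, 0.8, 0.441, 0.136, 0 → R0 = 2.391
x·lx·mx: 0, 1.014, 1.6, 1.323, 0.544, 0 → Σ = 4.481
T = 4.481 / 2.391 = 1.874111… → 1.874

1.874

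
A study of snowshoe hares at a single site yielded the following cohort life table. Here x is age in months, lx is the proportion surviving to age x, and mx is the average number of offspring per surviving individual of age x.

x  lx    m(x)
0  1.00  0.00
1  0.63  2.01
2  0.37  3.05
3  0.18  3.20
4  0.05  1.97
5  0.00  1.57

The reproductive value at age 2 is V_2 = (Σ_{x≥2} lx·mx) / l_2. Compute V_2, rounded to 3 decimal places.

lx·mx for x ≥ 2: 1.1285, 0.576, 0.0985, 0 → sum = 1.803
V_2 = 1.803 / l_2 = 1.803 / 0.37 = 4.872973… → 4.873

4.873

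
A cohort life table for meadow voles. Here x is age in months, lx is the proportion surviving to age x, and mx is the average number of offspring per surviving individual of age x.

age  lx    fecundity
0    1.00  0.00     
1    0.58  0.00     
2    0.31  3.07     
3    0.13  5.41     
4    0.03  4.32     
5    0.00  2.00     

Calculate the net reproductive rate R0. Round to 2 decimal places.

1.78

lx·mx by age: 0, 0, 0.9517, 0.7033, 0.1296, 0
R0 = Σ lx·mx = 1.7846 → 1.78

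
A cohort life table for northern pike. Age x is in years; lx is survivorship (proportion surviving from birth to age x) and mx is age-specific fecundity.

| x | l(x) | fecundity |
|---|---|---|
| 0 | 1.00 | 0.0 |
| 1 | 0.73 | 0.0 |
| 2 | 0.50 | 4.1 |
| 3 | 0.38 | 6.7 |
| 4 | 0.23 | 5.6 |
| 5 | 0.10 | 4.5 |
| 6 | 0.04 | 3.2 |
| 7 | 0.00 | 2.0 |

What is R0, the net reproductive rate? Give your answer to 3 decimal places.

6.462

lx·mx by age: 0, 0, 2.05, 2.546, 1.288, 0.45, 0.128, 0
R0 = Σ lx·mx = 6.462 → 6.462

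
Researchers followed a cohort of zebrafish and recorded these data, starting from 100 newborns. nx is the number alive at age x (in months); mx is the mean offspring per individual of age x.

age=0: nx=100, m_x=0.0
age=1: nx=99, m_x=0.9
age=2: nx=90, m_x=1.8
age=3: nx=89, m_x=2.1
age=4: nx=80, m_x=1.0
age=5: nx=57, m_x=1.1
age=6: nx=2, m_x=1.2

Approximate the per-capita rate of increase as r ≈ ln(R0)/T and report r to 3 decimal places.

lx = nx/n0 = nx/100: 1, 0.99, 0.9, 0.89, 0.8, 0.57, 0.02
R0 = Σ lx·mx = 0 + 0.891 + 1.62 + 1.869 + 0.8 + 0.627 + 0.024 = 5.831
Σ x·lx·mx = 16.217; T = 16.217/5.831 = 2.78117…
r ≈ ln(R0)/T = ln(5.831)/2.78117… = 0.63397… → 0.634

0.634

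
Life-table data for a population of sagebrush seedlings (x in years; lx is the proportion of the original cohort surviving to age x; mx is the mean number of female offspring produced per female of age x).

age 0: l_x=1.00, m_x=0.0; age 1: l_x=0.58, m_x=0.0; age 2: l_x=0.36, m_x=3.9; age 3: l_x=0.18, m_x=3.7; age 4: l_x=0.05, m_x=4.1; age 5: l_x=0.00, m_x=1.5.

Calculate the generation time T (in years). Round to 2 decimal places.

lx·mx: 0, 0, 1.404, 0.666, 0.205, 0 → R0 = 2.275
x·lx·mx: 0, 0, 2.808, 1.998, 0.82, 0 → Σ = 5.626
T = 5.626 / 2.275 = 2.472967… → 2.47

2.47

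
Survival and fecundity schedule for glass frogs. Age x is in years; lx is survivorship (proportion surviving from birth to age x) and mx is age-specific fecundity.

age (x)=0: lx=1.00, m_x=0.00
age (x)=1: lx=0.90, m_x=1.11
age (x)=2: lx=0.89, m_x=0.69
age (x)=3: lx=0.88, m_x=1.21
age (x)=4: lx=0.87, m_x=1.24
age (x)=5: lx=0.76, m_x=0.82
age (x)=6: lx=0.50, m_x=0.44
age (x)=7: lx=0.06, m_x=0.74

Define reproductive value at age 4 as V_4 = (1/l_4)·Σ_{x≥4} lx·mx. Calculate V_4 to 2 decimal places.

2.26

lx·mx for x ≥ 4: 1.0788, 0.6232, 0.22, 0.0444 → sum = 1.9664
V_4 = 1.9664 / l_4 = 1.9664 / 0.87 = 2.26023… → 2.26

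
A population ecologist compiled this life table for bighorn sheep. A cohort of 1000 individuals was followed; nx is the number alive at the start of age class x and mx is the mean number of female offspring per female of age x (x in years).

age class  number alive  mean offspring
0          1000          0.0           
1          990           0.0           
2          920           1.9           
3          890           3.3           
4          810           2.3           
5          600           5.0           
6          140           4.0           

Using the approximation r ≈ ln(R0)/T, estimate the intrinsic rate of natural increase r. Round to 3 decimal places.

lx = nx/n0 = nx/1000: 1, 0.99, 0.92, 0.89, 0.81, 0.6, 0.14
R0 = Σ lx·mx = 0 + 0 + 1.748 + 2.937 + 1.863 + 3 + 0.56 = 10.108
Σ x·lx·mx = 38.119; T = 38.119/10.108 = 3.77117…
r ≈ ln(R0)/T = ln(10.108)/3.77117… = 0.61342… → 0.613

0.613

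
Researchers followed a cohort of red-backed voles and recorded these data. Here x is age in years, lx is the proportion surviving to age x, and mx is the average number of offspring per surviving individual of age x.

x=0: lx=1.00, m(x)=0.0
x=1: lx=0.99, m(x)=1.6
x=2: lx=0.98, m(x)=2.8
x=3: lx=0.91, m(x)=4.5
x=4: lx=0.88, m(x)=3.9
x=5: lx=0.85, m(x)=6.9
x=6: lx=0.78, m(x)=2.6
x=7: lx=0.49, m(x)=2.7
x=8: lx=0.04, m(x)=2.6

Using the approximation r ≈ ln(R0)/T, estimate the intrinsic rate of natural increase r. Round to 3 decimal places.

R0 = Σ lx·mx = 0 + 1.584 + 2.744 + 4.095 + 3.432 + 5.865 + 2.028 + 1.323 + 0.104 = 21.175
Σ x·lx·mx = 84.671; T = 84.671/21.175 = 3.99863…
r ≈ ln(R0)/T = ln(21.175)/3.99863… = 0.76347… → 0.763

0.763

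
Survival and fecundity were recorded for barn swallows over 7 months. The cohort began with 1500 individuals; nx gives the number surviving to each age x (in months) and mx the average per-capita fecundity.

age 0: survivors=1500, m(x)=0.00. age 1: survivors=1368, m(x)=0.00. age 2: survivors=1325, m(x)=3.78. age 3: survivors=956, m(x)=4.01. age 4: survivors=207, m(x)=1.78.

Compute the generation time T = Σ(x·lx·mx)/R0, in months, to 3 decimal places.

2.496

lx = nx/n0 = nx/1500: 1, 0.912, 0.88333…, 0.63733…, 0.138
lx·mx: 0, 0, 3.339…, 2.555707…, 0.24564 → R0 = 6.140347…
x·lx·mx: 0, 0, 6.678…, 7.66712…, 0.98256 → Σ = 15.32768…
T = 15.32768… / 6.140347… = 2.496224… → 2.496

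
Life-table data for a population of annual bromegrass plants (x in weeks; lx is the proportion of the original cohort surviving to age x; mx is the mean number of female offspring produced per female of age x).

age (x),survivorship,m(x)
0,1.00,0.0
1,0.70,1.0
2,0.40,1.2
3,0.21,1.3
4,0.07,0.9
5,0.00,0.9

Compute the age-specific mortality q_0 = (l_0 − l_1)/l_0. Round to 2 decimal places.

0.30

q_0 = (l_0 − l_1) / l_0 = (1 − 0.7) / 1
     = 0.3 / 1 = 0.3 → 0.30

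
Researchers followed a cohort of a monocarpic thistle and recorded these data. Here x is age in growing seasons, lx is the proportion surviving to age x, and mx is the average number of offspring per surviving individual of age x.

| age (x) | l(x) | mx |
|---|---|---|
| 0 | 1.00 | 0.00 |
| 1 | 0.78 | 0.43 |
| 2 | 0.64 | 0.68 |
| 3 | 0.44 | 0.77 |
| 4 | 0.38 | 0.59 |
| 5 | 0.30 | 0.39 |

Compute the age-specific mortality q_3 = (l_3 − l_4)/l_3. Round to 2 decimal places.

q_3 = (l_3 − l_4) / l_3 = (0.44 − 0.38) / 0.44
     = 0.06 / 0.44 = 0.136364… → 0.14

0.14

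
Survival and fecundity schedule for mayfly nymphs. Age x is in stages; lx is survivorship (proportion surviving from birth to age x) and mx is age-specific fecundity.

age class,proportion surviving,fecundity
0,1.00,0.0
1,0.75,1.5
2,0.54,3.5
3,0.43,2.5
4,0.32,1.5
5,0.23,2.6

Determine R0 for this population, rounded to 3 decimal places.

5.168

lx·mx by age: 0, 1.125, 1.89, 1.075, 0.48, 0.598
R0 = Σ lx·mx = 5.168 → 5.168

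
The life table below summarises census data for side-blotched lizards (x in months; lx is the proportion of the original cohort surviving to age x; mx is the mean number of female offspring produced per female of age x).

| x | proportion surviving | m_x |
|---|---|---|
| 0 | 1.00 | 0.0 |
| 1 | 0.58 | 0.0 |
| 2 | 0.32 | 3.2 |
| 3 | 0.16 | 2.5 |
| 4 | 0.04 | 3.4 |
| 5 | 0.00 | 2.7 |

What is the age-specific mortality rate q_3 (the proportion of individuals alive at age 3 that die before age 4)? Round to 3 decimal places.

q_3 = (l_3 − l_4) / l_3 = (0.16 − 0.04) / 0.16
     = 0.12 / 0.16 = 0.75 → 0.750

0.750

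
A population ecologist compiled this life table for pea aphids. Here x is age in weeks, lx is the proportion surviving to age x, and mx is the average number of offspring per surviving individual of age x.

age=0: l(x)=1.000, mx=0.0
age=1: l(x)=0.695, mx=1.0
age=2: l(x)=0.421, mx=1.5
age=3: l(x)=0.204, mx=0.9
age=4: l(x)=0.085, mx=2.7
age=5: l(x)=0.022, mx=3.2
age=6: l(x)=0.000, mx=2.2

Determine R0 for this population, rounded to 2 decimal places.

lx·mx by age: 0, 0.695, 0.6315, 0.1836, 0.2295, 0.0704, 0
R0 = Σ lx·mx = 1.81 → 1.81

1.81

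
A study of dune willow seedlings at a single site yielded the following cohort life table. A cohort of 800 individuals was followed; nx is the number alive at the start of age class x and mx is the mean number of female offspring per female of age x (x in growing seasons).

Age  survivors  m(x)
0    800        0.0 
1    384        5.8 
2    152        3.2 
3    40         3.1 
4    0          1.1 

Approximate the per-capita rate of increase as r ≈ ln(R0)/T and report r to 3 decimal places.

lx = nx/n0 = nx/800: 1, 0.48, 0.19, 0.05, 0
R0 = Σ lx·mx = 0 + 2.784 + 0.608 + 0.155 + 0 = 3.547
Σ x·lx·mx = 4.465; T = 4.465/3.547 = 1.25881…
r ≈ ln(R0)/T = ln(3.547)/1.25881… = 1.00579… → 1.006

1.006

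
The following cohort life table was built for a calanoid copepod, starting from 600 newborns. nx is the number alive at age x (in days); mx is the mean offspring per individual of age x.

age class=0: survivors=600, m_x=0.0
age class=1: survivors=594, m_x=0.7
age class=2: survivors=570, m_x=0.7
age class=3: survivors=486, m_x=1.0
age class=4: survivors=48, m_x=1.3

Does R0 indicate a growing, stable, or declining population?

growing

lx = nx/n0 = nx/600: 1, 0.99, 0.95, 0.81, 0.08
R0 = Σ lx·mx = 0 + 0.693 + 0.665 + 0.81 + 0.104 = 2.272
R0 > 1, so the population is growing.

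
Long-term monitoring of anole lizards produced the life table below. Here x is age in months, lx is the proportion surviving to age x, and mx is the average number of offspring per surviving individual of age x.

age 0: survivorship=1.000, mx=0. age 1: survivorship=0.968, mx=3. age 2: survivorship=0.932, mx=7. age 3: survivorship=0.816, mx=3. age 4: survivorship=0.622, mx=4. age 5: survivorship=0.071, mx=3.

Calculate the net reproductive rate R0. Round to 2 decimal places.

lx·mx by age: 0, 2.904, 6.524, 2.448, 2.488, 0.213
R0 = Σ lx·mx = 14.577 → 14.58

14.58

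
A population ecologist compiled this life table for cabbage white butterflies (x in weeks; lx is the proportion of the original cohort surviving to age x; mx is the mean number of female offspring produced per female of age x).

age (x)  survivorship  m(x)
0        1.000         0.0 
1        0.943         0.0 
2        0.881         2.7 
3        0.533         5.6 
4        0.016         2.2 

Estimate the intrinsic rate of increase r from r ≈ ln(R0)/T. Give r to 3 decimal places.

R0 = Σ lx·mx = 0 + 0 + 2.3787 + 2.9848 + 0.0352 = 5.3987
Σ x·lx·mx = 13.8526; T = 13.8526/5.3987 = 2.56591…
r ≈ ln(R0)/T = ln(5.3987)/2.56591… = 0.65714… → 0.657

0.657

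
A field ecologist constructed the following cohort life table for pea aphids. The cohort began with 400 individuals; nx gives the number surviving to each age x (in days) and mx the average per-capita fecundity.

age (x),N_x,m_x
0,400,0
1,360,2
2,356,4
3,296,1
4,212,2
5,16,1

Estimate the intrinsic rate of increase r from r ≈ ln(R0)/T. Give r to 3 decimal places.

0.912

lx = nx/n0 = nx/400: 1, 0.9, 0.89, 0.74, 0.53, 0.04
R0 = Σ lx·mx = 0 + 1.8 + 3.56 + 0.74 + 1.06 + 0.04 = 7.2
Σ x·lx·mx = 15.58; T = 15.58/7.2 = 2.16389…
r ≈ ln(R0)/T = ln(7.2)/2.16389… = 0.91228… → 0.912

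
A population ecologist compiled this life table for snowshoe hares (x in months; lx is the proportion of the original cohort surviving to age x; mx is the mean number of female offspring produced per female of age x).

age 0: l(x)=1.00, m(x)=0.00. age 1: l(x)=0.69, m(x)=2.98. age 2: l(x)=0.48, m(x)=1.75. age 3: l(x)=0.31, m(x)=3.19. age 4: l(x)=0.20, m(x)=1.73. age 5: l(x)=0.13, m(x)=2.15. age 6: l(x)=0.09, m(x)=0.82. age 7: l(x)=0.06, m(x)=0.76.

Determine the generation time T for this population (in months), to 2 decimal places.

lx·mx: 0, 2.0562, 0.84, 0.9889, 0.346, 0.2795, 0.0738, 0.0456 → R0 = 4.63
x·lx·mx: 0, 2.0562, 1.68, 2.9667, 1.384, 1.3975, 0.4428, 0.3192 → Σ = 10.2464
T = 10.2464 / 4.63 = 2.213045… → 2.21

2.21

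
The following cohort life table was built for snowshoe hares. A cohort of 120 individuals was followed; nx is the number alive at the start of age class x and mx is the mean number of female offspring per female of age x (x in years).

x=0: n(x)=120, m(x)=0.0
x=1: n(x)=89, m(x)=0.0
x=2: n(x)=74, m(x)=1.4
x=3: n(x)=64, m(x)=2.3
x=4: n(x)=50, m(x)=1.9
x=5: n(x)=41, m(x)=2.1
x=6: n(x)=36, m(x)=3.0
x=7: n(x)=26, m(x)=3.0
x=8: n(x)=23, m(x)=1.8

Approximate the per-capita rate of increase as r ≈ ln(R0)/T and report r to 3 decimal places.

lx = nx/n0 = nx/120: 1, 0.74167…, 0.61667…, 0.53333…, 0.41667…, 0.34167…, 0.3, 0.21667…, 0.19167…
R0 = Σ lx·mx = 0 + 0 + 0.86333… + 1.22667… + 0.79167… + 0.7175… + 0.9 + 0.65… + 0.345… = 5.494167…
Σ x·lx·mx = 24.870833…; T = 24.870833…/5.494167… = 4.52677…
r ≈ ln(R0)/T = ln(5.494167…)/4.52677… = 0.37636… → 0.376

0.376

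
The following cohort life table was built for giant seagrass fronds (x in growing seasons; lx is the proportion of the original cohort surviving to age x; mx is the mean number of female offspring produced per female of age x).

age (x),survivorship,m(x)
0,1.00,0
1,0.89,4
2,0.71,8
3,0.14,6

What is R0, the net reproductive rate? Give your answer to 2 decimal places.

10.08

lx·mx by age: 0, 3.56, 5.68, 0.84
R0 = Σ lx·mx = 10.08 → 10.08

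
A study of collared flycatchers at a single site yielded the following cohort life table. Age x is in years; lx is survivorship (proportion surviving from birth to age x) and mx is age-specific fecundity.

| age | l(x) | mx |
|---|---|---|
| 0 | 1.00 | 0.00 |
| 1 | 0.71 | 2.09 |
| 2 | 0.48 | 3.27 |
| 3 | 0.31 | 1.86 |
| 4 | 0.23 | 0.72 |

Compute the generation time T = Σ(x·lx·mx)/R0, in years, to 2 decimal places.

1.85

lx·mx: 0, 1.4839, 1.5696, 0.5766, 0.1656 → R0 = 3.7957
x·lx·mx: 0, 1.4839, 3.1392, 1.7298, 0.6624 → Σ = 7.0153
T = 7.0153 / 3.7957 = 1.848223… → 1.85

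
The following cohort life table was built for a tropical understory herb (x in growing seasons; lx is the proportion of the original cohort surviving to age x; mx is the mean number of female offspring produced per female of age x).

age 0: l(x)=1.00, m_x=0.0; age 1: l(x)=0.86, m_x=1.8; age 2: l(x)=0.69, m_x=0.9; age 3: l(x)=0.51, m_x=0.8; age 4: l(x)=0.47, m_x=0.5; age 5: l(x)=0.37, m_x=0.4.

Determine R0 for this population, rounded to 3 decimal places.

lx·mx by age: 0, 1.548, 0.621, 0.408, 0.235, 0.148
R0 = Σ lx·mx = 2.96 → 2.960

2.960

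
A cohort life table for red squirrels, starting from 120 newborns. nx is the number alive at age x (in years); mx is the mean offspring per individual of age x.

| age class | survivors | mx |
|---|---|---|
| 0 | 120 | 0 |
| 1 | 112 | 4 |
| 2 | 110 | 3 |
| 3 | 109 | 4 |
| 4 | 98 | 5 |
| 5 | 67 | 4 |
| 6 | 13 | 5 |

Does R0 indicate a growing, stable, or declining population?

lx = nx/n0 = nx/120: 1, 0.93333…, 0.91667…, 0.90833…, 0.81667…, 0.55833…, 0.10833…
R0 = Σ lx·mx = 0 + 3.733333… + 2.75… + 3.633333… + 4.083333… + 2.233333… + 0.541667… = 16.975…
R0 > 1, so the population is growing.

growing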